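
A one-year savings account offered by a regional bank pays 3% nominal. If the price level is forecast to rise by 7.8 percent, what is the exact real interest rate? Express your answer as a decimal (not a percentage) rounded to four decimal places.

-0.0445

By the Fisher equation, 1 + r = (1 + i)/(1 + π).
1 + r = 1.03000 / 1.07800 = 0.955473
r = 0.955473 − 1 = -4.4527%, i.e. -0.0445.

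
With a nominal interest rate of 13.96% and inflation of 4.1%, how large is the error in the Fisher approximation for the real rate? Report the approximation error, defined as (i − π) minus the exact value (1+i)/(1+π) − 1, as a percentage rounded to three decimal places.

0.388%

Approximate: r ≈ 13.960% − 4.100% = 9.8600%
Exact: (1 + 0.1396)/(1 + 0.0410) − 1 = 9.4717%
Error = 9.8600% − 9.4717% = 0.3883% → 0.388%.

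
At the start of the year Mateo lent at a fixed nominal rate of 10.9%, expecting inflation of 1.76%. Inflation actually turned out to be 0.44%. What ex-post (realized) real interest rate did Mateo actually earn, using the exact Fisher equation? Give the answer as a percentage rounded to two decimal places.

10.41%

Ex-post: (1 + 0.1090)/(1 + 0.0044) − 1 = 10.4142%
So the realized real rate is 10.41%.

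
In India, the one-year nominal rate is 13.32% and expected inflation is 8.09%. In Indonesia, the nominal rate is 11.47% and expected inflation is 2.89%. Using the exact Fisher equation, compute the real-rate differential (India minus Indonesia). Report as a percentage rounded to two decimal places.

India: (1 + 0.1332)/(1 + 0.0809) − 1 = 4.8386%
Indonesia: (1 + 0.1147)/(1 + 0.0289) − 1 = 8.3390%
Differential = 4.8386% − 8.3390% = -3.5004% → -3.50%.

-3.50%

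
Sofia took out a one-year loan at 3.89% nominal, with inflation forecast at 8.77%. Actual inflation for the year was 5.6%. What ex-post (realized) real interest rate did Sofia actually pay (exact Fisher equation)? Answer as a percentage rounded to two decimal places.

-1.62%

Ex-post: (1 + 0.0389)/(1 + 0.0560) − 1 = -1.6193%
So the realized real rate is -1.62%.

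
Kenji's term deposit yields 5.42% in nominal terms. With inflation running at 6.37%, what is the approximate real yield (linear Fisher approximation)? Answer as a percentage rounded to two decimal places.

r ≈ i − π = 5.42% − 6.37% = -0.95%.

-0.95%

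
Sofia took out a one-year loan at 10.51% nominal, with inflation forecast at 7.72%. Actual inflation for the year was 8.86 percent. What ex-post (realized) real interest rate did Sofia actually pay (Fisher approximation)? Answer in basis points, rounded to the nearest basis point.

165 basis points

Ex-post: 10.51% − 8.86% = 1.650%
So the realized real rate is 165 basis points.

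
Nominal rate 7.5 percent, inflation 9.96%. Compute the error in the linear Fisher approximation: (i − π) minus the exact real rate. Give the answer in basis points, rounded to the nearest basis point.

-22 basis points

Approximate: r ≈ 7.500% − 9.960% = -2.4600%
Exact: (1 + 0.0750)/(1 + 0.0996) − 1 = -2.2372%
Error = -2.4600% − (-2.2372%) = -0.2228% → -22 basis points.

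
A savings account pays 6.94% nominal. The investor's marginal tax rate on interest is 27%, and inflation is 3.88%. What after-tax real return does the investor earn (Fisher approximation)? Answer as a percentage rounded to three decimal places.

1.186%

After-tax nominal return = 6.94% × (1 − 0.27) = 5.0662%.
r ≈ 5.0662% − 3.88% → 1.186%.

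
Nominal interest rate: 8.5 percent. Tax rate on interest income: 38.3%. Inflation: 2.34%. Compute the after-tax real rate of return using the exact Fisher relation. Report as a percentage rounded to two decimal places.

After-tax nominal return = 8.5% × (1 − 0.383) = 5.2445%.
1 + r = 1.052445 / 1.02340 = 1.028381
After-tax real rate = 1.028381 − 1 → 2.84%.

2.84%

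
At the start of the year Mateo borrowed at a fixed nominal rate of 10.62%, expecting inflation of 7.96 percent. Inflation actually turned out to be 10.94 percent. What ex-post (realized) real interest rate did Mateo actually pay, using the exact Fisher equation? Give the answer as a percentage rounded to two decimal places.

Ex-post: (1 + 0.1062)/(1 + 0.1094) − 1 = -0.2884%
So the realized real rate is -0.29%.

-0.29%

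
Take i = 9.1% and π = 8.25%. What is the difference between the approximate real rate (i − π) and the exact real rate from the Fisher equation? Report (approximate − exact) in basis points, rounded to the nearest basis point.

Approximate: r ≈ 9.100% − 8.250% = 0.8500%
Exact: (1 + 0.0910)/(1 + 0.0825) − 1 = 0.7852%
Error = 0.8500% − 0.7852% = 0.0648% → 6 basis points.

6 basis points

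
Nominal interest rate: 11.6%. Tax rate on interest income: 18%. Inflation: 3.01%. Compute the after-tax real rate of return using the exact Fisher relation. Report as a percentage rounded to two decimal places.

6.31%

After-tax nominal return = 11.6% × (1 − 0.18) = 9.5120%.
1 + r = 1.09512 / 1.03010 = 1.063120
After-tax real rate = 1.063120 − 1 → 6.31%.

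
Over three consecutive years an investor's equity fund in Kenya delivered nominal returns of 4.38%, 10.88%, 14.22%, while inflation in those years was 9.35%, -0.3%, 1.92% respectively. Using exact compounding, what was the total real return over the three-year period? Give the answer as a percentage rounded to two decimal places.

Nominal growth factor = 1.0438 × 1.1088 × 1.1422 = 1.321943
Price-level growth factor = 1.0935 × 0.9970 × 1.0192 = 1.111152
Real growth factor = 1.321943 / 1.111152 = 1.189705
Total real return = 1.189705 − 1 → 18.97%.

18.97%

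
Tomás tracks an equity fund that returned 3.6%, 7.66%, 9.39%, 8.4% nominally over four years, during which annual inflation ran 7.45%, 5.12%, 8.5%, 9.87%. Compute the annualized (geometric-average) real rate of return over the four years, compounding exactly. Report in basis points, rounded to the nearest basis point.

Compound the nominal returns: 1.0360 × 1.0766 × 1.0939 × 1.0840 = 1.32257721.
Compound inflation: 1.0745 × 1.0512 × 1.0850 × 1.0987 = 1.34648226.
Deflate: 1.32257721 / 1.34648226 = 0.98224630.
Annualized real rate = 0.98224630^(1/4) − 1 = -0.4468% → -45 basis points.

-45 basis points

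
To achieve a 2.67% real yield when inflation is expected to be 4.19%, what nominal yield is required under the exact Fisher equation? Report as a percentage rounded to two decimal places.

(1 + i) = (1 + r)(1 + π) = 1.02670 × 1.04190 = 1.06971873
i = 1.06971873 − 1, so the required nominal rate is 6.97%.

6.97%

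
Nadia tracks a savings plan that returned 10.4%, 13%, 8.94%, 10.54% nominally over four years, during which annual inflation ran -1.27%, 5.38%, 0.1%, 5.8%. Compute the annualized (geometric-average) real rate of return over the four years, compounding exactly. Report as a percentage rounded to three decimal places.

8.058%

Nominal growth factor = 1.1040 × 1.1300 × 1.0894 × 1.1054 = 1.50229198
Price-level growth factor = 0.9873 × 1.0538 × 1.0010 × 1.0580 = 1.10186167
Real growth factor = 1.50229198 / 1.10186167 = 1.36341250
Annualized real rate = 1.36341250^(1/4) − 1 = 8.0580% → 8.058%.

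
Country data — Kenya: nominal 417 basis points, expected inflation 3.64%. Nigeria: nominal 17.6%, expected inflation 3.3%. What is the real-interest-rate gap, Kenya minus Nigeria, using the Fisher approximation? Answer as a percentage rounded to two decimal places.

-13.77%

Kenya: 4.17% − 3.64% = 0.530%
Nigeria: 17.6% − 3.3% = 14.300%
Differential = -13.770% → -13.77%.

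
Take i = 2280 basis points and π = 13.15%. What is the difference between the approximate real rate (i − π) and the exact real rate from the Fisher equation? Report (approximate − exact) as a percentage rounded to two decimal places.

1.12%

Approximate: r ≈ 22.800% − 13.150% = 9.6500%
Exact: (1 + 0.2280)/(1 + 0.1315) − 1 = 8.5285%
Error = 9.6500% − 8.5285% = 1.1215% → 1.12%.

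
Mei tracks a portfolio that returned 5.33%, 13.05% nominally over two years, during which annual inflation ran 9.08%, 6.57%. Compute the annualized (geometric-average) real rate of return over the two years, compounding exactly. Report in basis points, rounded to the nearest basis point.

121 basis points

Nominal growth factor = 1.0533 × 1.1305 = 1.19075565
Price-level growth factor = 1.0908 × 1.0657 = 1.16246556
Real growth factor = 1.19075565 / 1.16246556 = 1.02433628
Annualized real rate = 1.02433628^(1/2) − 1 = 1.2095% → 121 basis points.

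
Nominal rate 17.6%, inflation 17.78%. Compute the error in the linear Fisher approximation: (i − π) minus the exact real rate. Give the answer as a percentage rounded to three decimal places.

-0.027%

Approximate: r ≈ 17.600% − 17.780% = -0.1800%
Exact: (1 + 0.1760)/(1 + 0.1778) − 1 = -0.1528%
Error = -0.1800% − (-0.1528%) = -0.0272% → -0.027%.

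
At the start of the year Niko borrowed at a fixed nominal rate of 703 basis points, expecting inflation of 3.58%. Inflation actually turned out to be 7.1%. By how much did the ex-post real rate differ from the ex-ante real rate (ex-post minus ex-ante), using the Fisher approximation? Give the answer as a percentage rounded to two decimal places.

Ex-ante: 7.03% − 3.58% = 3.450%
Ex-post: 7.03% − 7.1% = -0.070%
Difference (ex-post − ex-ante) = -3.5200% → -3.52%.

-3.52%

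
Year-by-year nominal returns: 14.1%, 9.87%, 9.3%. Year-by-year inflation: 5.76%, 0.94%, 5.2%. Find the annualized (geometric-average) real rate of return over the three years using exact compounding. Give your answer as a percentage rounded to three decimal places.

Compound the nominal returns: 1.1410 × 1.0987 × 1.0930 = 1.37020305.
Compound inflation: 1.0576 × 1.0094 × 1.0520 = 1.12305359.
Deflate: 1.37020305 / 1.12305359 = 1.22006916.
Annualized real rate = 1.22006916^(1/3) − 1 = 6.8550% → 6.855%.

6.855%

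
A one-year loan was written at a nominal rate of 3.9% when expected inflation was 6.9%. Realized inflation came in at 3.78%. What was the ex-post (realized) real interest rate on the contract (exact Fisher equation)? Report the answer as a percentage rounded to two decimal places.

0.12%

Ex-post: (1 + 0.0390)/(1 + 0.0378) − 1 = 0.1156%
So the realized real rate is 0.12%.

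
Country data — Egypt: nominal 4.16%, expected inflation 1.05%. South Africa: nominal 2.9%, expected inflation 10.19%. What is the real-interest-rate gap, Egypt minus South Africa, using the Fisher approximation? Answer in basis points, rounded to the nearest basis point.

1040 basis points

Egypt: 4.16% − 1.05% = 3.110%
South Africa: 2.9% − 10.19% = -7.290%
Differential = 10.400% → 1040 basis points.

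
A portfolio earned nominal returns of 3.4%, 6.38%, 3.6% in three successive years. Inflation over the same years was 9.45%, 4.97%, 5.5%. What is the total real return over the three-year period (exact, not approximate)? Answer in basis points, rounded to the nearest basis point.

Nominal growth factor = 1.0340 × 1.0638 × 1.0360 = 1.139568
Price-level growth factor = 1.0945 × 1.0497 × 1.0550 = 1.212086
Real growth factor = 1.139568 / 1.212086 = 0.940171
Total real return = 0.940171 − 1 → -598 basis points.

-598 basis points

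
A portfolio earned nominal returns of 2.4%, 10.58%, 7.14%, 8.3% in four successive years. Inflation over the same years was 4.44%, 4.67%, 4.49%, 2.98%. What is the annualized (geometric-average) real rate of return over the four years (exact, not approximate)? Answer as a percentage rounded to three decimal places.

2.804%

Compound the nominal returns: 1.0240 × 1.1058 × 1.0714 × 1.0830 = 1.31388284.
Compound inflation: 1.0444 × 1.0467 × 1.0449 × 1.0298 = 1.17629623.
Deflate: 1.31388284 / 1.17629623 = 1.11696596.
Annualized real rate = 1.11696596^(1/4) − 1 = 2.8040% → 2.804%.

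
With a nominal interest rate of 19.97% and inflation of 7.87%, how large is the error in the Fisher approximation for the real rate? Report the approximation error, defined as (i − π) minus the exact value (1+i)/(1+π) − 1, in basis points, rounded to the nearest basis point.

88 basis points

Approximate: r ≈ 19.970% − 7.870% = 12.1000%
Exact: (1 + 0.1997)/(1 + 0.0787) − 1 = 11.2172%
Error = 12.1000% − 11.2172% = 0.8828% → 88 basis points.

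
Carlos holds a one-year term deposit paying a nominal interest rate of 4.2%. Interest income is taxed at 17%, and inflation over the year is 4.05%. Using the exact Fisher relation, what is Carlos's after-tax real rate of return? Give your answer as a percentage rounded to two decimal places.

After-tax nominal return = 4.2% × (1 − 0.17) = 3.4860%.
1 + r = 1.03486 / 1.04050 = 0.994580
After-tax real rate = 0.994580 − 1 → -0.54%.

-0.54%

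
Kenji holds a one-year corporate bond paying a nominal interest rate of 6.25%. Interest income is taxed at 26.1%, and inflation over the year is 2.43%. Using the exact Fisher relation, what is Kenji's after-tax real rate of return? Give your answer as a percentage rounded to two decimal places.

2.14%

After-tax nominal return = 6.25% × (1 − 0.261) = 4.61875%.
1 + r = 1.0461875 / 1.02430 = 1.021368
After-tax real rate = 1.021368 − 1 → 2.14%.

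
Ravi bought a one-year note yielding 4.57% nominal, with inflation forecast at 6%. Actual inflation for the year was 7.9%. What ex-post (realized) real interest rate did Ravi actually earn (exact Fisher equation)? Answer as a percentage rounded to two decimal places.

-3.09%

Ex-post: (1 + 0.0457)/(1 + 0.0790) − 1 = -3.0862%
So the realized real rate is -3.09%.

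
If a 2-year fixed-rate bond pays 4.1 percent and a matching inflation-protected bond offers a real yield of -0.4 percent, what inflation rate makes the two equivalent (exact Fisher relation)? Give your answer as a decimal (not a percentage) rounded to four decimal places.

0.0452

(1 + π) = (1 + i)/(1 + r) = 1.04100 / 0.99600 = 1.045181
Break-even inflation = 1.045181 − 1 → 0.0452.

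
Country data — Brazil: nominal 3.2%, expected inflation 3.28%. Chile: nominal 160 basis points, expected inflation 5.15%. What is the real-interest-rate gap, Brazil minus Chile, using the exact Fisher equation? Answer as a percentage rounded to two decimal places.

Brazil: (1 + 0.0320)/(1 + 0.0328) − 1 = -0.0775%
Chile: (1 + 0.0160)/(1 + 0.0515) − 1 = -3.3761%
Differential = -0.0775% − (-3.3761%) = 3.2987% → 3.30%.

3.30%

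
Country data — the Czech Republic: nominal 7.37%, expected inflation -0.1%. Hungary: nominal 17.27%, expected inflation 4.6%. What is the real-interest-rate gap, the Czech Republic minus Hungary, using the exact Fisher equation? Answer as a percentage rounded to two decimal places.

The Czech Republic: (1 + 0.0737)/(1 − 0.0010) − 1 = 7.4775%
Hungary: (1 + 0.1727)/(1 + 0.0460) − 1 = 12.1128%
Differential = 7.4775% − 12.1128% = -4.6353% → -4.64%.

-4.64%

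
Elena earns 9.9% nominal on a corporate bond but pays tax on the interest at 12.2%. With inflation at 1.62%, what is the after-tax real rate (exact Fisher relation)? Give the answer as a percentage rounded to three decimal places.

6.959%

After-tax nominal return = 9.9% × (1 − 0.122) = 8.6922%.
1 + r = 1.086922 / 1.01620 = 1.0695946
After-tax real rate = 1.0695946 − 1 → 6.959%.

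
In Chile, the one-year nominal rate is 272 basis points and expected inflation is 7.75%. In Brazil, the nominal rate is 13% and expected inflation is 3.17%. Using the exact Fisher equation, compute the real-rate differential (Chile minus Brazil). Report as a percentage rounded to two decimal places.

-14.20%

Chile: (1 + 0.0272)/(1 + 0.0775) − 1 = -4.6682%
Brazil: (1 + 0.1300)/(1 + 0.0317) − 1 = 9.5280%
Differential = -4.6682% − 9.5280% = -14.1962% → -14.20%.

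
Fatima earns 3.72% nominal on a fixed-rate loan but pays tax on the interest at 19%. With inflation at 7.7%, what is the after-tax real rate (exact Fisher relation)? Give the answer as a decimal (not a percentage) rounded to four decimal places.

After-tax nominal return = 3.72% × (1 − 0.19) = 3.0132%.
1 + r = 1.030132 / 1.07700 = 0.956483
After-tax real rate = 0.956483 − 1 → -0.0435.

-0.0435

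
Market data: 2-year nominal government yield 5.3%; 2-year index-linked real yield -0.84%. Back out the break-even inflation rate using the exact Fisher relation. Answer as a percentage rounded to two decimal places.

6.19%

(1 + π) = (1 + i)/(1 + r) = 1.05300 / 0.99160 = 1.061920
Break-even inflation = 1.061920 − 1 → 6.19%.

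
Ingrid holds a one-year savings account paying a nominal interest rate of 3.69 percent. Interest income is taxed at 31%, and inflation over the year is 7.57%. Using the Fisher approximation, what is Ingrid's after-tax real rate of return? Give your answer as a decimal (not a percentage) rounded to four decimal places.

-0.0502

After-tax nominal return = 3.69% × (1 − 0.31) = 2.5461%.
r ≈ 2.5461% − 7.57% → -0.0502.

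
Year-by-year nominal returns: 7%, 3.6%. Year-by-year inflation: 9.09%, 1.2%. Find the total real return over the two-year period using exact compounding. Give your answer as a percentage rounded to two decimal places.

0.41%

Nominal growth factor = 1.0700 × 1.0360 = 1.108520
Price-level growth factor = 1.0909 × 1.0120 = 1.103991
Real growth factor = 1.108520 / 1.103991 = 1.004103
Total real return = 1.004103 − 1 → 0.41%.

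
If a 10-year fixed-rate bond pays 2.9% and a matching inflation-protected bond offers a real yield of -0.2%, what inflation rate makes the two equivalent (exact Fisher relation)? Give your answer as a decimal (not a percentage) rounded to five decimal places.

0.03106

(1 + π) = (1 + i)/(1 + r) = 1.02900 / 0.99800 = 1.031062
Break-even inflation = 1.031062 − 1 → 0.03106.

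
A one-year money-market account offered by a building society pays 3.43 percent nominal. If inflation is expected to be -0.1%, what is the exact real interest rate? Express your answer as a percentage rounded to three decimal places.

3.534%

1 + r = 1.03430 / 0.99900 = 1.0353353
r = 1.0353353 − 1 = 3.53353%, i.e. 3.534%.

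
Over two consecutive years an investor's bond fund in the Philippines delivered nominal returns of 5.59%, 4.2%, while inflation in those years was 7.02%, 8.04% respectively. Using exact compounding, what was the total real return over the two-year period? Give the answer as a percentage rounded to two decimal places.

-4.84%

Compound the nominal returns: 1.0559 × 1.0420 = 1.100248.
Compound inflation: 1.0702 × 1.0804 = 1.156244.
Deflate: 1.100248 / 1.156244 = 0.951571.
Total real return = 0.951571 − 1 → -4.84%.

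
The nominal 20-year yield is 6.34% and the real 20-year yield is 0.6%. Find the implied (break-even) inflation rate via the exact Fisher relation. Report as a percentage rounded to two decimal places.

5.71%

(1 + π) = (1 + i)/(1 + r) = 1.06340 / 1.00600 = 1.057058
Break-even inflation = 1.057058 − 1 → 5.71%.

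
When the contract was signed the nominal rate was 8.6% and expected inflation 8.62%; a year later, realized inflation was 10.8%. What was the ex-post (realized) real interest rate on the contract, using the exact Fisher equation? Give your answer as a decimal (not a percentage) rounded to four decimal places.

-0.0199

Ex-post: (1 + 0.0860)/(1 + 0.1080) − 1 = -1.9856%
So the realized real rate is -0.0199.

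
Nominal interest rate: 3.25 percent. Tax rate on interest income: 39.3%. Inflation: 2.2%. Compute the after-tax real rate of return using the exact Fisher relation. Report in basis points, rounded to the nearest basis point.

-22 basis points

After-tax nominal return = 3.25% × (1 − 0.393) = 1.97275%.
1 + r = 1.0197275 / 1.02200 = 0.997776
After-tax real rate = 0.997776 − 1 → -22 basis points.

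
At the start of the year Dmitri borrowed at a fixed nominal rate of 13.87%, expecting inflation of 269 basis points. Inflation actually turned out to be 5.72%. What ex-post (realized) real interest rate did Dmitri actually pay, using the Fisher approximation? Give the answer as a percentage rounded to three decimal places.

8.150%

Ex-post: 13.87% − 5.72% = 8.150%
So the realized real rate is 8.150%.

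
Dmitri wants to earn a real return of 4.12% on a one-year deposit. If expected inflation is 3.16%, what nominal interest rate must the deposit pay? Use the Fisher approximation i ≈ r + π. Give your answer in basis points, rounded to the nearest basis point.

i ≈ r + π = 4.12% + 3.16% = 728 basis points.

728 basis points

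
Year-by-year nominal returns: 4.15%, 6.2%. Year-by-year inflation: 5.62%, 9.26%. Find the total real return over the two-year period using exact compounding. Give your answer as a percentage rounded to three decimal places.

Nominal growth factor = 1.0415 × 1.0620 = 1.1060730
Price-level growth factor = 1.0562 × 1.0926 = 1.1540041
Real growth factor = 1.1060730 / 1.1540041 = 0.9584654
Total real return = 0.9584654 − 1 → -4.153%.

-4.153%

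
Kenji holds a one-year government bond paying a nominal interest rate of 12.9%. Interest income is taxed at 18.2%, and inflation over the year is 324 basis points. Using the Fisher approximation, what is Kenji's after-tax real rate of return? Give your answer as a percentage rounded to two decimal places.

After-tax nominal return = 12.9% × (1 − 0.182) = 10.5522%.
r ≈ 10.5522% − 3.24% → 7.31%.

7.31%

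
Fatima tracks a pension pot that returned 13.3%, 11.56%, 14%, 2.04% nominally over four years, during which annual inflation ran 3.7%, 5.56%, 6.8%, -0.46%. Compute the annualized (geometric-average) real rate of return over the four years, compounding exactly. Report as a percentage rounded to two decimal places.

Compound the nominal returns: 1.1330 × 1.1156 × 1.1400 × 1.0204 = 1.47032627.
Compound inflation: 1.0370 × 1.0556 × 1.0680 × 0.9954 = 1.16371606.
Deflate: 1.47032627 / 1.16371606 = 1.26347511.
Annualized real rate = 1.26347511^(1/4) − 1 = 6.0209% → 6.02%.

6.02%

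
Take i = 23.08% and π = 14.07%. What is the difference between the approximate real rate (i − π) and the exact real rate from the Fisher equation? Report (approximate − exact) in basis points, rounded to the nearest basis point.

111 basis points

Approximate: r ≈ 23.080% − 14.070% = 9.0100%
Exact: (1 + 0.2308)/(1 + 0.1407) − 1 = 7.8987%
Error = 9.0100% − 7.8987% = 1.1113% → 111 basis points.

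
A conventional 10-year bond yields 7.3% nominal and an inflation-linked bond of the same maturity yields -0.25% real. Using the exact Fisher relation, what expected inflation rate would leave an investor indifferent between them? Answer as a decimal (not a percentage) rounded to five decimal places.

(1 + π) = (1 + i)/(1 + r) = 1.07300 / 0.99750 = 1.075689
Break-even inflation = 1.075689 − 1 → 0.07569.

0.07569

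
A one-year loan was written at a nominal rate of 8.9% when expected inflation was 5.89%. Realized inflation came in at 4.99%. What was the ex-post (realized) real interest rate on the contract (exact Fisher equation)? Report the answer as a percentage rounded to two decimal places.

3.72%

Ex-post: (1 + 0.0890)/(1 + 0.0499) − 1 = 3.7242%
So the realized real rate is 3.72%.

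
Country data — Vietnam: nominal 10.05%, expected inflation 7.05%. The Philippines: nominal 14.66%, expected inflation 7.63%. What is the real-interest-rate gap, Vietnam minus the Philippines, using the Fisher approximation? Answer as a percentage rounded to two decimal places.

Vietnam: 10.05% − 7.05% = 3.000%
The Philippines: 14.66% − 7.63% = 7.030%
Differential = -4.030% → -4.03%.

-4.03%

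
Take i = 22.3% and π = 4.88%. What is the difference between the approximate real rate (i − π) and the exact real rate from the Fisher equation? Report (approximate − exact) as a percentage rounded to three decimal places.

Approximate: r ≈ 22.300% − 4.880% = 17.4200%
Exact: (1 + 0.2230)/(1 + 0.0488) − 1 = 16.60946%
Error = 17.4200% − 16.60946% = 0.81054% → 0.811%.

0.811%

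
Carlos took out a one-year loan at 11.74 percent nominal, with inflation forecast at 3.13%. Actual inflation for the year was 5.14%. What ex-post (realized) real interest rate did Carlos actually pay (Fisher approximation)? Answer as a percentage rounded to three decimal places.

6.600%

Ex-post: 11.74% − 5.14% = 6.600%
So the realized real rate is 6.600%.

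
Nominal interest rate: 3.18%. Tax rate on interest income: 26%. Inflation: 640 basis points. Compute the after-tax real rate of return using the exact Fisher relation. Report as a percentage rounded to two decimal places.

-3.80%

After-tax nominal return = 3.18% × (1 − 0.26) = 2.3532%.
1 + r = 1.023532 / 1.06400 = 0.961966
After-tax real rate = 0.961966 − 1 → -3.80%.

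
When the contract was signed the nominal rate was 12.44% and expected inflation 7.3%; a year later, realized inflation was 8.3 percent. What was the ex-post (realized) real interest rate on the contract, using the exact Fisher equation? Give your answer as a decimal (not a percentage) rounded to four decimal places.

0.0382

Ex-post: (1 + 0.1244)/(1 + 0.0830) − 1 = 3.8227%
So the realized real rate is 0.0382.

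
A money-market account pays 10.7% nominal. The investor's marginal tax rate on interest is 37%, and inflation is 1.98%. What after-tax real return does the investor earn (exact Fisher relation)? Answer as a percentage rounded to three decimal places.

4.669%

After-tax nominal return = 10.7% × (1 − 0.37) = 6.7410%.
1 + r = 1.06741 / 1.01980 = 1.046686
After-tax real rate = 1.046686 − 1 → 4.669%.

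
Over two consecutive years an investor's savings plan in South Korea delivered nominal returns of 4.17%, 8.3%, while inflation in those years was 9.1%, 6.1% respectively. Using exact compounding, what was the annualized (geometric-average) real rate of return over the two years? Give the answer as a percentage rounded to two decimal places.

-1.28%

Nominal growth factor = 1.0417 × 1.0830 = 1.12816110
Price-level growth factor = 1.0910 × 1.0610 = 1.15755100
Real growth factor = 1.12816110 / 1.15755100 = 0.97461028
Annualized real rate = 0.97461028^(1/2) − 1 = -1.2776% → -1.28%.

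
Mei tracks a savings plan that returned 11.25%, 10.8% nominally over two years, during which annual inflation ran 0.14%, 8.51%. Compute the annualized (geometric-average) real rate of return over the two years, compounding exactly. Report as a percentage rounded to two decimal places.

Nominal growth factor = 1.1125 × 1.1080 = 1.23265000
Price-level growth factor = 1.0014 × 1.0851 = 1.08661914
Real growth factor = 1.23265000 / 1.08661914 = 1.13439010
Annualized real rate = 1.13439010^(1/2) − 1 = 6.5078% → 6.51%.

6.51%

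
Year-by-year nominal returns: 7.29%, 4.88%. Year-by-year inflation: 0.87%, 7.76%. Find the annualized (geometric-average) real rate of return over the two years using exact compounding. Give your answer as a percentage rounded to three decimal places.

Nominal growth factor = 1.0729 × 1.0488 = 1.12525752
Price-level growth factor = 1.0087 × 1.0776 = 1.08697512
Real growth factor = 1.12525752 / 1.08697512 = 1.03521921
Annualized real rate = 1.03521921^(1/2) − 1 = 1.7457% → 1.746%.

1.746%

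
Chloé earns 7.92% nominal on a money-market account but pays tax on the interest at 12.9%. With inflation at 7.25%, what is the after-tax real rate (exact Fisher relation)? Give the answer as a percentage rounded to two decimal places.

After-tax nominal return = 7.92% × (1 − 0.129) = 6.89832%.
1 + r = 1.0689832 / 1.07250 = 0.996721
After-tax real rate = 0.996721 − 1 → -0.33%.

-0.33%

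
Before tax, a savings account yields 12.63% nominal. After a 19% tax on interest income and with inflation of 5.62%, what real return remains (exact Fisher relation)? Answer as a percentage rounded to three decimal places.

After-tax nominal return = 12.63% × (1 − 0.19) = 10.2303%.
1 + r = 1.102303 / 1.05620 = 1.043650
After-tax real rate = 1.043650 − 1 → 4.365%.

4.365%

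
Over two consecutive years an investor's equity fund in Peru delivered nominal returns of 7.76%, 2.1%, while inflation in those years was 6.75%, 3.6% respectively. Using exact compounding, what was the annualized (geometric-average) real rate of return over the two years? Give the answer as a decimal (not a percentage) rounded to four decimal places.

-0.0026

Compound the nominal returns: 1.0776 × 1.0210 = 1.10022960.
Compound inflation: 1.0675 × 1.0360 = 1.10593000.
Deflate: 1.10022960 / 1.10593000 = 0.99484561.
Annualized real rate = 0.99484561^(1/2) − 1 = -0.2581% → -0.0026.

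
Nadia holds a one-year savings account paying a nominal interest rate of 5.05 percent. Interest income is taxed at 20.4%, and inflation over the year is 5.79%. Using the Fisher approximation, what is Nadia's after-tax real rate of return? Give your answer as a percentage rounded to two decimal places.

After-tax nominal return = 5.05% × (1 − 0.204) = 4.0198%.
r ≈ 4.0198% − 5.79% → -1.77%.

-1.77%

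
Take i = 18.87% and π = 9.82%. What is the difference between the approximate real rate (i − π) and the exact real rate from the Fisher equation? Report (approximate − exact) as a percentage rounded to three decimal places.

0.809%

Approximate: r ≈ 18.870% − 9.820% = 9.0500%
Exact: (1 + 0.1887)/(1 + 0.0982) − 1 = 8.2408%
Error = 9.0500% − 8.2408% = 0.8092% → 0.809%.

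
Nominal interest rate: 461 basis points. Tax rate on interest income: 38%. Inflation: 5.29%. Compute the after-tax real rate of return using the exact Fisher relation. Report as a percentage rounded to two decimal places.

-2.31%

After-tax nominal return = 4.61% × (1 − 0.38) = 2.8582%.
1 + r = 1.028582 / 1.05290 = 0.976904
After-tax real rate = 0.976904 − 1 → -2.31%.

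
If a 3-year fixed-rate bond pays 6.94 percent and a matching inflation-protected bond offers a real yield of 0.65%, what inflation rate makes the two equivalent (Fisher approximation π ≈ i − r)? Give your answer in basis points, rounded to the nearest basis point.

π ≈ i − r = 6.94% − 0.65% → 629 basis points.

629 basis points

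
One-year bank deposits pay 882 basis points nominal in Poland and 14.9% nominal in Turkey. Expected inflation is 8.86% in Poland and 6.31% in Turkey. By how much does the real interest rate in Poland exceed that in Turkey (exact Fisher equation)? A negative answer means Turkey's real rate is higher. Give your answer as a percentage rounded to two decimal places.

Poland: (1 + 0.0882)/(1 + 0.0886) − 1 = -0.0367%
Turkey: (1 + 0.1490)/(1 + 0.0631) − 1 = 8.0801%
Differential = -0.0367% − 8.0801% = -8.1169% → -8.12%.

-8.12%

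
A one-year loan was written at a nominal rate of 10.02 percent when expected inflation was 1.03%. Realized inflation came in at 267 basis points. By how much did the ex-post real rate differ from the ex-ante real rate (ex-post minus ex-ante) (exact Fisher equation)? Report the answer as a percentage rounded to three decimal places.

Ex-ante: (1 + 0.1002)/(1 + 0.0103) − 1 = 8.89835%
Ex-post: (1 + 0.1002)/(1 + 0.0267) − 1 = 7.15886%
Difference (ex-post − ex-ante) = -1.73949% → -1.739%.

-1.739%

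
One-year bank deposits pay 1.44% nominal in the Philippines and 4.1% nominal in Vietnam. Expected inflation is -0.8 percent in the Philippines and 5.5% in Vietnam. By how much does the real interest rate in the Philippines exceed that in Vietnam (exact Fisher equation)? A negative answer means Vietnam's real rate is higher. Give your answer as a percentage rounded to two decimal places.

3.59%

The Philippines: (1 + 0.0144)/(1 − 0.0080) − 1 = 2.2581%
Vietnam: (1 + 0.0410)/(1 + 0.0550) − 1 = -1.3270%
Differential = 2.2581% − (-1.3270%) = 3.5851% → 3.59%.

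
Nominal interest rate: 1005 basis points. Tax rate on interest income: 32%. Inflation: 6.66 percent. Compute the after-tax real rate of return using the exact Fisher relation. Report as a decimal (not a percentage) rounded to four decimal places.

0.0016

After-tax nominal return = 10.05% × (1 − 0.32) = 6.8340%.
1 + r = 1.06834 / 1.06660 = 1.001631
After-tax real rate = 1.001631 − 1 → 0.0016.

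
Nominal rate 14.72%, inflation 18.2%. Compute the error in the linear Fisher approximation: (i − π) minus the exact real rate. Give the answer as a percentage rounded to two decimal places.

-0.54%

Approximate: r ≈ 14.720% − 18.200% = -3.4800%
Exact: (1 + 0.1472)/(1 + 0.1820) − 1 = -2.9442%
Error = -3.4800% − (-2.9442%) = -0.5358% → -0.54%.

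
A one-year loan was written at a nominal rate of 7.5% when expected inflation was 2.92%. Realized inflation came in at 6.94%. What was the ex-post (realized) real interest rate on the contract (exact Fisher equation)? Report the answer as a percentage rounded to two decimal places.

Ex-post: (1 + 0.0750)/(1 + 0.0694) − 1 = 0.5237%
So the realized real rate is 0.52%.

0.52%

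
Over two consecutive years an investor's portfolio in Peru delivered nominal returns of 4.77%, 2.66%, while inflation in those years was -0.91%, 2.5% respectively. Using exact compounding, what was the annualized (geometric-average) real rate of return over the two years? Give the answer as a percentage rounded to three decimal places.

Compound the nominal returns: 1.0477 × 1.0266 = 1.07556882.
Compound inflation: 0.9909 × 1.0250 = 1.01567250.
Deflate: 1.07556882 / 1.01567250 = 1.05897208.
Annualized real rate = 1.05897208^(1/2) − 1 = 2.9064% → 2.906%.

2.906%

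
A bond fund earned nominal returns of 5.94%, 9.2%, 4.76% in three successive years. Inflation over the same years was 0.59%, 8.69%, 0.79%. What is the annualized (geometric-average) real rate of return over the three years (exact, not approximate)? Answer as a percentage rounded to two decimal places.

3.22%

Compound the nominal returns: 1.0594 × 1.0920 × 1.0476 = 1.21193156.
Compound inflation: 1.0059 × 1.0869 × 1.0079 = 1.10194988.
Deflate: 1.21193156 / 1.10194988 = 1.09980643.
Annualized real rate = 1.09980643^(1/3) − 1 = 3.2220% → 3.22%.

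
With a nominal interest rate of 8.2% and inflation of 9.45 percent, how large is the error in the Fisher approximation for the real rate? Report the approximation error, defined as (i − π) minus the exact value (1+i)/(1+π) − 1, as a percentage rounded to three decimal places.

-0.108%

Approximate: r ≈ 8.200% − 9.450% = -1.2500%
Exact: (1 + 0.0820)/(1 + 0.0945) − 1 = -1.1421%
Error = -1.2500% − (-1.1421%) = -0.1079% → -0.108%.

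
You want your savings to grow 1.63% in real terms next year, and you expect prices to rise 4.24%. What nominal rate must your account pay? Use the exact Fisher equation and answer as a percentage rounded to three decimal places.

5.939%

(1 + i) = (1 + r)(1 + π) = 1.01630 × 1.04240 = 1.05939112
i = 1.05939112 − 1, so the required nominal rate is 5.939%.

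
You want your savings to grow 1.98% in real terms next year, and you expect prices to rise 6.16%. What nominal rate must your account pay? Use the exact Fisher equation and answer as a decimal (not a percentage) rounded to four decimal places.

0.0826

(1 + i) = (1 + r)(1 + π) = 1.01980 × 1.06160 = 1.08261968
i = 1.08261968 − 1, so the required nominal rate is 0.0826.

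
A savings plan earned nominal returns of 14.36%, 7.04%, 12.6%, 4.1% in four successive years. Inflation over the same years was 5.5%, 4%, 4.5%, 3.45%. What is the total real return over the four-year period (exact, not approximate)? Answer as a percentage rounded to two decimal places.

Compound the nominal returns: 1.1436 × 1.0704 × 1.1260 × 1.0410 = 1.434859.
Compound inflation: 1.0550 × 1.0400 × 1.0450 × 1.0345 = 1.186131.
Deflate: 1.434859 / 1.186131 = 1.209697.
Total real return = 1.209697 − 1 → 20.97%.

20.97%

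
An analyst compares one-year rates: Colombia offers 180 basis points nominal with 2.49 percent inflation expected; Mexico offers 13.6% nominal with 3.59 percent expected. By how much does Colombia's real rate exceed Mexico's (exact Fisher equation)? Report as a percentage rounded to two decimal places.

Colombia: (1 + 0.0180)/(1 + 0.0249) − 1 = -0.6732%
Mexico: (1 + 0.1360)/(1 + 0.0359) − 1 = 9.6631%
Differential = -0.6732% − 9.6631% = -10.3363% → -10.34%.

-10.34%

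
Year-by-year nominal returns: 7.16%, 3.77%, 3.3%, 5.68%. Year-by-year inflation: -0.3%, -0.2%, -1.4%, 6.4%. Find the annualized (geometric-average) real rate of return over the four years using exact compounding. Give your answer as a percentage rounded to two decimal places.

3.85%

Compound the nominal returns: 1.0716 × 1.0377 × 1.0330 × 1.0568 = 1.21394119.
Compound inflation: 0.9970 × 0.9980 × 0.9860 × 1.0640 = 1.04386477.
Deflate: 1.21394119 / 1.04386477 = 1.16292955.
Annualized real rate = 1.16292955^(1/4) − 1 = 3.8457% → 3.85%.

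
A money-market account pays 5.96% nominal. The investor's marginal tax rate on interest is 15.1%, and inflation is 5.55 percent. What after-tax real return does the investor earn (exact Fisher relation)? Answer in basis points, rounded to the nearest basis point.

After-tax nominal return = 5.96% × (1 − 0.151) = 5.06004%.
1 + r = 1.0506004 / 1.05550 = 0.995358
After-tax real rate = 0.995358 − 1 → -46 basis points.

-46 basis points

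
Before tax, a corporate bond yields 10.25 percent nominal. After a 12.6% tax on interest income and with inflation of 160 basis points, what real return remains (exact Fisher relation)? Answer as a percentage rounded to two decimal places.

7.24%

After-tax nominal return = 10.25% × (1 − 0.126) = 8.9585%.
1 + r = 1.089585 / 1.01600 = 1.072426
After-tax real rate = 1.072426 − 1 → 7.24%.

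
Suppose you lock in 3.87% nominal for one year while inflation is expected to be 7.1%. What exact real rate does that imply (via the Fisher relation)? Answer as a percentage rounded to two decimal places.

-3.02%

1 + r = 1.03870 / 1.07100 = 0.969841
r = 0.969841 − 1 = -3.0159%, i.e. -3.02%.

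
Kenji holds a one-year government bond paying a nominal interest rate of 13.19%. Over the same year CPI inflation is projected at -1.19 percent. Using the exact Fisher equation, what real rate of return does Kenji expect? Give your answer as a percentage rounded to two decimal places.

14.55%

1 + r = 1.13190 / 0.98810 = 1.145532
r = 1.145532 − 1 = 14.5532%, i.e. 14.55%.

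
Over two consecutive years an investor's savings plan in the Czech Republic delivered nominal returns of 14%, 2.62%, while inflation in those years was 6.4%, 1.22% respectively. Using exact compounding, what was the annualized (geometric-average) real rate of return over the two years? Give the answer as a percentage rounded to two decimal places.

Nominal growth factor = 1.1400 × 1.0262 = 1.16986800
Price-level growth factor = 1.0640 × 1.0122 = 1.07698080
Real growth factor = 1.16986800 / 1.07698080 = 1.08624778
Annualized real rate = 1.08624778^(1/2) − 1 = 4.2232% → 4.22%.

4.22%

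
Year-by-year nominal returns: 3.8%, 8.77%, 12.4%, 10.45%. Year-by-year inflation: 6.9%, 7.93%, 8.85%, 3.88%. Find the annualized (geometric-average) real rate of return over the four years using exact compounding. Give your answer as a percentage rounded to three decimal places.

Compound the nominal returns: 1.0380 × 1.0877 × 1.1240 × 1.1045 = 1.40164655.
Compound inflation: 1.0690 × 1.0793 × 1.0885 × 1.0388 = 1.30460866.
Deflate: 1.40164655 / 1.30460866 = 1.07438085.
Annualized real rate = 1.07438085^(1/4) − 1 = 1.8098% → 1.810%.

1.810%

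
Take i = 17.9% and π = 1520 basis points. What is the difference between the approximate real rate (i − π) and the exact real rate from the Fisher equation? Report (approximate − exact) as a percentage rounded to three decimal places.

Approximate: r ≈ 17.900% − 15.200% = 2.7000%
Exact: (1 + 0.1790)/(1 + 0.1520) − 1 = 2.3438%
Error = 2.7000% − 2.3438% = 0.3563% → 0.356%.

0.356%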